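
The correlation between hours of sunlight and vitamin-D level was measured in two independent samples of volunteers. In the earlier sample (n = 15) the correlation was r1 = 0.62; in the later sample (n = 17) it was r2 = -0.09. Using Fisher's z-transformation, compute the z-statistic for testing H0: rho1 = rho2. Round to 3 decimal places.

z1 = atanh(0.62) = 0.725005,  z2 = atanh(-0.09) = -0.090244
SE = √(1/(n1−3) + 1/(n2−3)) = √(1/12 + 1/14) = √(0.0833333 + 0.0714286) = √0.1547619 = 0.393398
z = (z1 − z2)/SE = (0.725005 − (-0.090244)) / 0.393398 = 0.815249 / 0.393398 = 2.072

2.072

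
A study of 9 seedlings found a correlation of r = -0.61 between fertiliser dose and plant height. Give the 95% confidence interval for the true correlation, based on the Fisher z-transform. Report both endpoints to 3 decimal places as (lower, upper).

Fisher z: z_r = atanh(r) = ½·ln((1+(-0.61))/(1−(-0.61))) = -0.708921
SE(z) = 1/√(n−3) = 1/√6 = 0.408248
95% ⇒ z* = 1.960; margin = 1.960·0.408248 = 0.800166
CI on z-scale: (-1.509087, 0.091245)
Back-transform: tanh(-1.509087) = -0.906777, tanh(0.091245) = 0.090993

(-0.907, 0.091)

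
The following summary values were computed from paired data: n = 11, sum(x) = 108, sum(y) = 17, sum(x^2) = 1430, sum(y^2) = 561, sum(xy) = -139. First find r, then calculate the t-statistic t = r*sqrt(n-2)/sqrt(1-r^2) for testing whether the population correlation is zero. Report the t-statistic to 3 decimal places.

S_xy = nΣxy − ΣxΣy = 11·(-139) − 108·17 = -1529 − 1836 = -3365
S_xx = nΣx² − (Σx)² = 11·1430 − 108² = 15730 − 11664 = 4066
S_yy = nΣy² − (Σy)² = 11·561 − 17² = 6171 − 289 = 5882
r = S_xy / √(S_xx·S_yy) = -3365 / √(4066·5882) = -3365 / √23916212 = -3365 / 4890.4204 = -0.6881
t = r·√(n−2)/√(1−r²) = -0.6881·√9 / √(1−0.473482) = -2.064300 / 0.725616 = -2.845

-2.845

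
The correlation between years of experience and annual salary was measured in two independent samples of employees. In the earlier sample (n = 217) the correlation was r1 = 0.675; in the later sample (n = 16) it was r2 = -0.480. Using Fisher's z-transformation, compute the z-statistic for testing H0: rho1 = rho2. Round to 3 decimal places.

z1 = atanh(0.675) = 0.819872,  z2 = atanh(-0.480) = -0.522984
SE = √(1/(n1−3) + 1/(n2−3)) = √(1/214 + 1/13) = √(0.0046729 + 0.0769231) = √0.0815960 = 0.285650
z = (z1 − z2)/SE = (0.819872 − (-0.522984)) / 0.285650 = 1.342856 / 0.285650 = 4.701

4.701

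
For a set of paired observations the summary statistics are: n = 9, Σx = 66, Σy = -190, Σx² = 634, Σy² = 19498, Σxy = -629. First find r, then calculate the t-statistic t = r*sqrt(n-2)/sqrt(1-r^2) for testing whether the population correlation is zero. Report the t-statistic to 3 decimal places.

Numerator: nΣxy − (Σx)(Σy) = 9·(-629) − (66)(-190) = 6879
Denominator: √[(nΣx²−(Σx)²)(nΣy²−(Σy)²)]
  nΣx²−(Σx)² = 9·634 − 4356 = 1350;  nΣy²−(Σy)² = 9·19498 − 36100 = 139382
  √(1350·139382) = √188165700 = 13717.3503
r = 6879 / 13717.3503 = 0.5015
t = r·√(n−2)/√(1−r²) = 0.5015·√7 / √(1−0.251502) = 1.326844 / 0.865158 = 1.534

1.534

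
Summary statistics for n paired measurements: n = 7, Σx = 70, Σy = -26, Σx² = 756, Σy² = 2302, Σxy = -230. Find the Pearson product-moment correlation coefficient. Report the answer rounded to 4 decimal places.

S_xy = nΣxy − ΣxΣy = 7·(-230) − 70·(-26) = -1610 − (-1820) = 210
S_xx = nΣx² − (Σx)² = 7·756 − 70² = 5292 − 4900 = 392
S_yy = nΣy² − (Σy)² = 7·2302 − (-26)² = 16114 − 676 = 15438
r = S_xy / √(S_xx·S_yy) = 210 / √(392·15438) = 210 / √6051696 = 210 / 2460.0195 = 0.0854

0.0854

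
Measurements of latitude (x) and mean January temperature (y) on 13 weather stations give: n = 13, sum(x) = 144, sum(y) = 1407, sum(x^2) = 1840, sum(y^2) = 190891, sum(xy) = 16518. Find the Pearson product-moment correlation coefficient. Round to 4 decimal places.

0.3033

S_xy = nΣxy − ΣxΣy = 13·16518 − 144·1407 = 214734 − 202608 = 12126
S_xx = nΣx² − (Σx)² = 13·1840 − 144² = 23920 − 20736 = 3184
S_yy = nΣy² − (Σy)² = 13·190891 − 1407² = 2481583 − 1979649 = 501934
r = S_xy / √(S_xx·S_yy) = 12126 / √(3184·501934) = 12126 / √1598157856 = 12126 / 39976.9666 = 0.3033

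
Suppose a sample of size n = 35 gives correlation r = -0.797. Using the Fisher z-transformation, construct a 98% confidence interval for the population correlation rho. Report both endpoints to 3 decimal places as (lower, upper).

Fisher z: z_r = atanh(r) = ½·ln((1+(-0.797))/(1−(-0.797))) = -1.090334
SE(z) = 1/√(n−3) = 1/√32 = 0.176777
98% ⇒ z* = 2.326; margin = 2.326·0.176777 = 0.411183
CI on z-scale: (-1.501517, -0.679151)
Back-transform: tanh(-1.501517) = -0.905422, tanh(-0.679151) = -0.590967

(-0.905, -0.591)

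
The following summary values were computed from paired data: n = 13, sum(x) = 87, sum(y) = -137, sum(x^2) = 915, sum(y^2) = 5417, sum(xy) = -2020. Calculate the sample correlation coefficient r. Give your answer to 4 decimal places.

Numerator: nΣxy − (Σx)(Σy) = 13·(-2020) − (87)(-137) = -14341
Denominator: √[(nΣx²−(Σx)²)(nΣy²−(Σy)²)]
  nΣx²−(Σx)² = 13·915 − 7569 = 4326;  nΣy²−(Σy)² = 13·5417 − 18769 = 51652
  √(4326·51652) = √223446552 = 14948.1287
r = -14341 / 14948.1287 = -0.9594

-0.9594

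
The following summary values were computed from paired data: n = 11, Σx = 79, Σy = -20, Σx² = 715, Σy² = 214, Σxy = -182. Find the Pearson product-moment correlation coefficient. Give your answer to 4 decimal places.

-0.2369

Numerator: nΣxy − (Σx)(Σy) = 11·(-182) − (79)(-20) = -422
Denominator: √[(nΣx²−(Σx)²)(nΣy²−(Σy)²)]
  nΣx²−(Σx)² = 11·715 − 6241 = 1624;  nΣy²−(Σy)² = 11·214 − 400 = 1954
  √(1624·1954) = √3173296 = 1781.3748
r = -422 / 1781.3748 = -0.2369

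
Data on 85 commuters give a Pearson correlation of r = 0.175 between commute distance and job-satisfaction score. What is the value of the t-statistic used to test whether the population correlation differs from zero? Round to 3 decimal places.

1 − r² = 1 − 0.030625 = 0.969375;  √(1−r²) = 0.984568
√(n−2) = √83 = 9.110434
t = r·√(n−2)/√(1−r²) = 0.175 · 9.110434 / 0.984568 = 1.619

1.619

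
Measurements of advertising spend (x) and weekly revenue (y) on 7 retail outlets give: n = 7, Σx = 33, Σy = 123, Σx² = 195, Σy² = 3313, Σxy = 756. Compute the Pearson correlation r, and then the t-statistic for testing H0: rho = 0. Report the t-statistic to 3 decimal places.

S_xy = nΣxy − ΣxΣy = 7·756 − 33·123 = 5292 − 4059 = 1233
S_xx = nΣx² − (Σx)² = 7·195 − 33² = 1365 − 1089 = 276
S_yy = nΣy² − (Σy)² = 7·3313 − 123² = 23191 − 15129 = 8062
r = S_xy / √(S_xx·S_yy) = 1233 / √(276·8062) = 1233 / √2225112 = 1233 / 1491.6809 = 0.8266
t = r·√(n−2)/√(1−r²) = 0.8266·√5 / √(1−0.683268) = 1.848334 / 0.562789 = 3.284

3.284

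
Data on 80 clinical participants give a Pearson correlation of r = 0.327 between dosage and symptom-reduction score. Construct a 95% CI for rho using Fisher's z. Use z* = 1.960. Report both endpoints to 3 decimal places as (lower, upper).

Fisher z: z_r = atanh(r) = ½·ln((1+0.327)/(1−0.327)) = 0.339465
SE(z) = 1/√(n−3) = 1/√77 = 0.113961
95% ⇒ z* = 1.960; margin = 1.960·0.113961 = 0.223364
CI on z-scale: (0.116101, 0.562829)
Back-transform: tanh(0.116101) = 0.115582, tanh(0.562829) = 0.510073

(0.116, 0.510)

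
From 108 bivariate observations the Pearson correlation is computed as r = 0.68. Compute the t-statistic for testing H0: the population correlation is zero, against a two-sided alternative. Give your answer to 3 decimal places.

t = r·√(n−2) / √(1−r²) with r = 0.68, n = 108
  = 0.68·√106 / √(1 − 0.4624)
  = 0.68·10.295630 / 0.733212
  = 7.001028 / 0.733212 = 9.548

9.548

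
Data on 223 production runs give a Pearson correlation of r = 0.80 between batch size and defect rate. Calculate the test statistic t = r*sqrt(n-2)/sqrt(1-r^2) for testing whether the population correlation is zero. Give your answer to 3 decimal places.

19.821

t = r·√(n−2) / √(1−r²) with r = 0.80, n = 223
  = 0.80·√221 / √(1 − 0.6400)
  = 0.80·14.866069 / 0.600000
  = 11.892855 / 0.600000 = 19.821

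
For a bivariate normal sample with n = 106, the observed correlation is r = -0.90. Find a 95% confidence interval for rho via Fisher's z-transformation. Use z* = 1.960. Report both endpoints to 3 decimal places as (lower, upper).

(-0.931, -0.856)

Fisher z: z_r = atanh(r) = ½·ln((1+(-0.90))/(1−(-0.90))) = -1.472219
SE(z) = 1/√(n−3) = 1/√103 = 0.098533
95% ⇒ z* = 1.960; margin = 1.960·0.098533 = 0.193125
CI on z-scale: (-1.665344, -1.279094)
Back-transform: tanh(-1.665344) = -0.930933, tanh(-1.279094) = -0.856243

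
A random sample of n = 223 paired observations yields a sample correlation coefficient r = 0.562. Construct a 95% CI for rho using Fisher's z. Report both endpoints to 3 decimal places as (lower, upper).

Fisher z: z_r = atanh(r) = ½·ln((1+0.562)/(1−0.562)) = 0.635752
SE(z) = 1/√(n−3) = 1/√220 = 0.067420
95% ⇒ z* = 1.960; margin = 1.960·0.067420 = 0.132143
CI on z-scale: (0.503609, 0.767895)
Back-transform: tanh(0.503609) = 0.464951, tanh(0.767895) = 0.645704

(0.465, 0.646)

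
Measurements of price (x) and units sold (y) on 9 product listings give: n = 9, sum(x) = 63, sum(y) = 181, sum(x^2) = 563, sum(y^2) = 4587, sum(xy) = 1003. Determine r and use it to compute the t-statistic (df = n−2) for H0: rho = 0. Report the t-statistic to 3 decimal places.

Numerator: nΣxy − (Σx)(Σy) = 9·1003 − (63)(181) = -2376
Denominator: √[(nΣx²−(Σx)²)(nΣy²−(Σy)²)]
  nΣx²−(Σx)² = 9·563 − 3969 = 1098;  nΣy²−(Σy)² = 9·4587 − 32761 = 8522
  √(1098·8522) = √9357156 = 3058.9469
r = -2376 / 3058.9469 = -0.7767
t = r·√(n−2)/√(1−r²) = -0.7767·√7 / √(1−0.603263) = -2.054955 / 0.629871 = -3.263

-3.263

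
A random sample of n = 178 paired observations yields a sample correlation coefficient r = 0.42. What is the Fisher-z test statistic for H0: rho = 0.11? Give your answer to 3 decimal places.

Fisher z: atanh(0.42) = 0.447692, atanh(0.11) = 0.110447
z = (z_r − z_0)·√(n−3) = (0.447692 − 0.110447)·√175 = 0.337245 · 13.228757 = 4.461

4.461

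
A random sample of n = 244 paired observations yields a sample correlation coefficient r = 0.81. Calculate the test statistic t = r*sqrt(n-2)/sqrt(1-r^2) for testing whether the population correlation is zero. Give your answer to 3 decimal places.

1 − r² = 1 − 0.6561 = 0.3439;  √(1−r²) = 0.586430
√(n−2) = √242 = 15.556349
t = r·√(n−2)/√(1−r²) = 0.81 · 15.556349 / 0.586430 = 21.487

21.487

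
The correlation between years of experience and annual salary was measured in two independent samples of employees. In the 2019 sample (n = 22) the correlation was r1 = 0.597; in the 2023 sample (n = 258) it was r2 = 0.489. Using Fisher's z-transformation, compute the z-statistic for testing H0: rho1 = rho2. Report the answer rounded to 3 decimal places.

0.646

z1 = atanh(0.597) = 0.688473,  z2 = atanh(0.489) = 0.534745
SE = √(1/(n1−3) + 1/(n2−3)) = √(1/19 + 1/255) = √(0.0526316 + 0.0039216) = √0.0565532 = 0.237809
z = (z1 − z2)/SE = (0.688473 − 0.534745) / 0.237809 = 0.153728 / 0.237809 = 0.646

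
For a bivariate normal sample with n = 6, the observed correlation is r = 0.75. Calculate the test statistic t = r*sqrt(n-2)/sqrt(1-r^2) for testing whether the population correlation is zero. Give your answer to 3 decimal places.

2.268

t = r·√(n−2) / √(1−r²) with r = 0.75, n = 6
  = 0.75·√4 / √(1 − 0.5625)
  = 0.75·2.000000 / 0.661438
  = 1.500000 / 0.661438 = 2.268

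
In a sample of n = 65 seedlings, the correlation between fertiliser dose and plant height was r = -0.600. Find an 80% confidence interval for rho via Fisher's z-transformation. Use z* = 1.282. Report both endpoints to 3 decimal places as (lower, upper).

(-0.694, -0.486)

z_r = atanh(-0.600) = -0.693147;  SE = 1/√(n−3) = 1/√62 = 0.127000
z-limits: -0.693147 ± 1.282·0.127000 = -0.693147 ± 0.162814 = [-0.855961, -0.530333]
ρ-limits: (tanh -0.855961, tanh -0.530333) = (-0.694, -0.486)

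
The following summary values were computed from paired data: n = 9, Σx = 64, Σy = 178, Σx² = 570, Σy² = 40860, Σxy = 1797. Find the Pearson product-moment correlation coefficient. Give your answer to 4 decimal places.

0.2565

S_xy = nΣxy − ΣxΣy = 9·1797 − 64·178 = 16173 − 11392 = 4781
S_xx = nΣx² − (Σx)² = 9·570 − 64² = 5130 − 4096 = 1034
S_yy = nΣy² − (Σy)² = 9·40860 − 178² = 367740 − 31684 = 336056
r = S_xy / √(S_xx·S_yy) = 4781 / √(1034·336056) = 4781 / √347481904 = 4781 / 18640.8665 = 0.2565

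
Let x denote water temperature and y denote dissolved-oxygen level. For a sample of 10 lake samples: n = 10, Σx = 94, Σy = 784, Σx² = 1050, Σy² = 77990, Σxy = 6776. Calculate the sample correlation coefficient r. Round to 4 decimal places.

Numerator: nΣxy − (Σx)(Σy) = 10·6776 − (94)(784) = -5936
Denominator: √[(nΣx²−(Σx)²)(nΣy²−(Σy)²)]
  nΣx²−(Σx)² = 10·1050 − 8836 = 1664;  nΣy²−(Σy)² = 10·77990 − 614656 = 165244
  √(1664·165244) = √274966016 = 16582.0993
r = -5936 / 16582.0993 = -0.3580

-0.3580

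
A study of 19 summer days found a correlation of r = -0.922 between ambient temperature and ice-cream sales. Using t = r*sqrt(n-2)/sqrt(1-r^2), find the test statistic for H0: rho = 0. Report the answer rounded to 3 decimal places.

-9.818

1 − r² = 1 − 0.850084 = 0.149916;  √(1−r²) = 0.387190
√(n−2) = √17 = 4.123106
t = r·√(n−2)/√(1−r²) = -0.922 · 4.123106 / 0.387190 = -9.818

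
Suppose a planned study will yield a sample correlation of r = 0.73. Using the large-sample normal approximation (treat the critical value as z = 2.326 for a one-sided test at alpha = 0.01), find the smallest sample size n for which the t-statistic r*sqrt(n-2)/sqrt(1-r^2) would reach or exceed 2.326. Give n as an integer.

Need r·√(n−2)/√(1−r²) ≥ 2.326
√(n−2) ≥ 2.326·√(1−0.5329) / 0.73 = 2.326·0.683447 / 0.73 = 2.1777
n−2 ≥ 4.7424  ⇒  n ≥ 6.7424
Smallest integer n = 7

7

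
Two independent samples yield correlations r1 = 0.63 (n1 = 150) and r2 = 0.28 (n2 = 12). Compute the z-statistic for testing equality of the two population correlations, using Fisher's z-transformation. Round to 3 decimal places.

Fisher z-transforms: z1 = atanh(0.63) = 0.741416, z2 = atanh(0.28) = 0.287682; difference d = 0.453734
Var(d) = 1/147 + 1/9 = 0.0068027 + 0.1111111 = 0.1179138
z = d/√Var(d) = 0.453734 / √0.1179138 = 0.453734 / 0.343386 = 1.321

1.321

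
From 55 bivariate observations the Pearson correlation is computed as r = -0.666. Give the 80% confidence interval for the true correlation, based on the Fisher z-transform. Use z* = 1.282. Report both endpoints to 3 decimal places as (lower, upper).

(-0.754, -0.555)

Fisher z: z_r = atanh(r) = ½·ln((1+(-0.666))/(1−(-0.666))) = -0.803520
SE(z) = 1/√(n−3) = 1/√52 = 0.138675
80% ⇒ z* = 1.282; margin = 1.282·0.138675 = 0.177781
CI on z-scale: (-0.981301, -0.625739)
Back-transform: tanh(-0.981301) = -0.753629, tanh(-0.625739) = -0.555111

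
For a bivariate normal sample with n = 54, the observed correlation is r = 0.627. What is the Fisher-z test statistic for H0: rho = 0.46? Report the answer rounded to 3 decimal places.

1.708

z_r = atanh(0.627) = 0.736457,  z_0 = atanh(0.46) = 0.497311
SE = 1/√(n−3) = 1/√51 = 0.140028
z = (z_r − z_0)/SE = (0.736457 − 0.497311) / 0.140028 = 0.239146 / 0.140028 = 1.708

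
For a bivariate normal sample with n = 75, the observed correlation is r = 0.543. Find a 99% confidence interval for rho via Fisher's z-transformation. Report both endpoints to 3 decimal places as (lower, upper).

(0.296, 0.722)

Fisher z: z_r = atanh(r) = ½·ln((1+0.543)/(1−0.543)) = 0.608400
SE(z) = 1/√(n−3) = 1/√72 = 0.117851
99% ⇒ z* = 2.576; margin = 2.576·0.117851 = 0.303584
CI on z-scale: (0.304816, 0.911984)
Back-transform: tanh(0.304816) = 0.295714, tanh(0.911984) = 0.722083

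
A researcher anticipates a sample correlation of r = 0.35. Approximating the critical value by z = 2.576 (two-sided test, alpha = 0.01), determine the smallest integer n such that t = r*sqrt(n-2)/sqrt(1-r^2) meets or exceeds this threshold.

Need r·√(n−2)/√(1−r²) ≥ 2.576
√(n−2) ≥ 2.576·√(1−0.1225) / 0.35 = 2.576·0.936750 / 0.35 = 6.8945
n−2 ≥ 47.5341  ⇒  n ≥ 49.5341
Smallest integer n = 50

50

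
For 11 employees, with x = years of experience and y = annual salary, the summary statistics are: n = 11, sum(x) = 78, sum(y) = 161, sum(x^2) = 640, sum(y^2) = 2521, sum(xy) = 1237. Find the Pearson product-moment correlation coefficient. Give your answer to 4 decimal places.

S_xy = nΣxy − ΣxΣy = 11·1237 − 78·161 = 13607 − 12558 = 1049
S_xx = nΣx² − (Σx)² = 11·640 − 78² = 7040 − 6084 = 956
S_yy = nΣy² − (Σy)² = 11·2521 − 161² = 27731 − 25921 = 1810
r = S_xy / √(S_xx·S_yy) = 1049 / √(956·1810) = 1049 / √1730360 = 1049 / 1315.4315 = 0.7975

0.7975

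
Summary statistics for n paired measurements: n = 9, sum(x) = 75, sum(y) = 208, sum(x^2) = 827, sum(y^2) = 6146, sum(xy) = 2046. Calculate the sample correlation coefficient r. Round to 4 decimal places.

0.6012

Numerator: nΣxy − (Σx)(Σy) = 9·2046 − (75)(208) = 2814
Denominator: √[(nΣx²−(Σx)²)(nΣy²−(Σy)²)]
  nΣx²−(Σx)² = 9·827 − 5625 = 1818;  nΣy²−(Σy)² = 9·6146 − 43264 = 12050
  √(1818·12050) = √21906900 = 4680.4807
r = 2814 / 4680.4807 = 0.6012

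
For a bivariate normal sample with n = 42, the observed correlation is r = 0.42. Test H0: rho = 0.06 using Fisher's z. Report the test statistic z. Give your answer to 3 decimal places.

Fisher z: atanh(0.42) = 0.447692, atanh(0.06) = 0.060072
z = (z_r − z_0)·√(n−3) = (0.447692 − 0.060072)·√39 = 0.387620 · 6.244998 = 2.421

2.421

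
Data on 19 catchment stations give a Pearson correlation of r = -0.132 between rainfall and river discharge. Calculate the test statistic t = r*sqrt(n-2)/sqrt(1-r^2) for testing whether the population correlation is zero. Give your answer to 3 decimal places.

t = r·√(n−2) / √(1−r²) with r = -0.132, n = 19
  = -0.132·√17 / √(1 − 0.017424)
  = -0.132·4.123106 / 0.991250
  = -0.544250 / 0.991250 = -0.549

-0.549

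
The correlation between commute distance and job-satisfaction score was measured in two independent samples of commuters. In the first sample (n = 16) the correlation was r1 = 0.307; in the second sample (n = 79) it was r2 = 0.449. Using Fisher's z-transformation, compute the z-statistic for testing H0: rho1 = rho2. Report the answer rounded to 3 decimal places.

z1 = atanh(0.307) = 0.317230,  z2 = atanh(0.449) = 0.483447
SE = √(1/(n1−3) + 1/(n2−3)) = √(1/13 + 1/76) = √(0.0769231 + 0.0131579) = √0.0900810 = 0.300135
z = (z1 − z2)/SE = (0.317230 − 0.483447) / 0.300135 = -0.166217 / 0.300135 = -0.554

-0.554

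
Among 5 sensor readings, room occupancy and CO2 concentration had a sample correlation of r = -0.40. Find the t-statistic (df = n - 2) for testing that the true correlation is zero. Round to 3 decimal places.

1 − r² = 1 − 0.1600 = 0.8400;  √(1−r²) = 0.916515
√(n−2) = √3 = 1.732051
t = r·√(n−2)/√(1−r²) = -0.40 · 1.732051 / 0.916515 = -0.756

-0.756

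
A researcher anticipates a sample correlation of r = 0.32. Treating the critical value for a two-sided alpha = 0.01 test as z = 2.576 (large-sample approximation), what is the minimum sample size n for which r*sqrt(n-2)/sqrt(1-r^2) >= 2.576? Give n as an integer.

61

Need r·√(n−2)/√(1−r²) ≥ 2.576
√(n−2) ≥ 2.576·√(1−0.1024) / 0.32 = 2.576·0.947418 / 0.32 = 7.6267
n−2 ≥ 58.1666  ⇒  n ≥ 60.1666
Smallest integer n = 61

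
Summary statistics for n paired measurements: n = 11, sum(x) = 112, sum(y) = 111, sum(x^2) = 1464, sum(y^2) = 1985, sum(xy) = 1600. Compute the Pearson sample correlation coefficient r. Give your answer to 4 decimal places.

0.8880

Numerator: nΣxy − (Σx)(Σy) = 11·1600 − (112)(111) = 5168
Denominator: √[(nΣx²−(Σx)²)(nΣy²−(Σy)²)]
  nΣx²−(Σx)² = 11·1464 − 12544 = 3560;  nΣy²−(Σy)² = 11·1985 − 12321 = 9514
  √(3560·9514) = √33869840 = 5819.7801
r = 5168 / 5819.7801 = 0.8880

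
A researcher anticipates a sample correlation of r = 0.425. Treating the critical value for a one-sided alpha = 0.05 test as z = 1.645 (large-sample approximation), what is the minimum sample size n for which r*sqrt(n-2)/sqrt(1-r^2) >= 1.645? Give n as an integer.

r√(n−2)/√(1−r²) ≥ 1.645  ⇔  n−2 ≥ (1.645)²·(1−r²)/r²
(1−r²)/r² = (1−0.180625)/0.180625 = 4.5363
n ≥ 2 + 2.706025·4.5363 = 2 + 12.2753 = 14.2753
⌈14.2753⌉ = 15

15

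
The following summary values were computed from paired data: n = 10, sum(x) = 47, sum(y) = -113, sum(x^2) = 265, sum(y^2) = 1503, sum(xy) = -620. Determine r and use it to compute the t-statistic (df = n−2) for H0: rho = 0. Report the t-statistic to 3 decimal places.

Numerator: nΣxy − (Σx)(Σy) = 10·(-620) − (47)(-113) = -889
Denominator: √[(nΣx²−(Σx)²)(nΣy²−(Σy)²)]
  nΣx²−(Σx)² = 10·265 − 2209 = 441;  nΣy²−(Σy)² = 10·1503 − 12769 = 2261
  √(441·2261) = √997101 = 998.5494
r = -889 / 998.5494 = -0.8903
t = r·√(n−2)/√(1−r²) = -0.8903·√8 / √(1−0.792634) = -2.518149 / 0.455375 = -5.530

-5.530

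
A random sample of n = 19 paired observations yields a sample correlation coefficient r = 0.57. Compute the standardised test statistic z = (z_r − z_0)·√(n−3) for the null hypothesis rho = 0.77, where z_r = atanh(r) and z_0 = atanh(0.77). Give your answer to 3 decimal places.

Fisher z: atanh(0.57) = 0.647523, atanh(0.77) = 1.020328
z = (z_r − z_0)·√(n−3) = (0.647523 − 1.020328)·√16 = -0.372805 · 4.000000 = -1.491

-1.491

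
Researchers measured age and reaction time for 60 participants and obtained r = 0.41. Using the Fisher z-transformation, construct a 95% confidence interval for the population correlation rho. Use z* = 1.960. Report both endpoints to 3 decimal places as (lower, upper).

Fisher z: z_r = atanh(r) = ½·ln((1+0.41)/(1−0.41)) = 0.435611
SE(z) = 1/√(n−3) = 1/√57 = 0.132453
95% ⇒ z* = 1.960; margin = 1.960·0.132453 = 0.259608
CI on z-scale: (0.176003, 0.695219)
Back-transform: tanh(0.176003) = 0.174208, tanh(0.695219) = 0.601324

(0.174, 0.601)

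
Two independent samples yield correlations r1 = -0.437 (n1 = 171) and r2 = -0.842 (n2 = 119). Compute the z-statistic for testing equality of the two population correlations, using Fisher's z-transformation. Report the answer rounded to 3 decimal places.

6.291

Fisher z-transforms: z1 = atanh(-0.437) = -0.468517, z2 = atanh(-0.842) = -1.228006; difference d = 0.759489
Var(d) = 1/168 + 1/116 = 0.0059524 + 0.0086207 = 0.0145731
z = d/√Var(d) = 0.759489 / √0.0145731 = 0.759489 / 0.120719 = 6.291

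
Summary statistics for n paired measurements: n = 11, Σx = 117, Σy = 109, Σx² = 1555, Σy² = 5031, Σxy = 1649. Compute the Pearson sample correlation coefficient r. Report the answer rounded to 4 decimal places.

S_xy = nΣxy − ΣxΣy = 11·1649 − 117·109 = 18139 − 12753 = 5386
S_xx = nΣx² − (Σx)² = 11·1555 − 117² = 17105 − 13689 = 3416
S_yy = nΣy² − (Σy)² = 11·5031 − 109² = 55341 − 11881 = 43460
r = S_xy / √(S_xx·S_yy) = 5386 / √(3416·43460) = 5386 / √148459360 = 5386 / 12184.3900 = 0.4420

0.4420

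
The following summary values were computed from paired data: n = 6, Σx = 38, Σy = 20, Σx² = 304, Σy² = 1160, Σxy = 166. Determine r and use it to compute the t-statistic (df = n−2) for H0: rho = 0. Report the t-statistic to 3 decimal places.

Numerator: nΣxy − (Σx)(Σy) = 6·166 − (38)(20) = 236
Denominator: √[(nΣx²−(Σx)²)(nΣy²−(Σy)²)]
  nΣx²−(Σx)² = 6·304 − 1444 = 380;  nΣy²−(Σy)² = 6·1160 − 400 = 6560
  √(380·6560) = √2492800 = 1578.8603
r = 236 / 1578.8603 = 0.1495
t = r·√(n−2)/√(1−r²) = 0.1495·√4 / √(1−0.022350) = 0.299000 / 0.988762 = 0.302

0.302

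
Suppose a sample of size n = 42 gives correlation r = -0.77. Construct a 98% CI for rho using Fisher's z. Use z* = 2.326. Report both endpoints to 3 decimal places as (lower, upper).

z_r = atanh(-0.77) = -1.020328;  SE = 1/√(n−3) = 1/√39 = 0.160128
z-limits: -1.020328 ± 2.326·0.160128 = -1.020328 ± 0.372458 = [-1.392786, -0.647870]
ρ-limits: (tanh -1.392786, tanh -0.647870) = (-0.884, -0.570)

(-0.884, -0.570)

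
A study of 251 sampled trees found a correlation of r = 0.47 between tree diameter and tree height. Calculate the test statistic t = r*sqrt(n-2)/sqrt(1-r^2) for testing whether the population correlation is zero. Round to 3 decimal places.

t = r·√(n−2) / √(1−r²) with r = 0.47, n = 251
  = 0.47·√249 / √(1 − 0.2209)
  = 0.47·15.779734 / 0.882666
  = 7.416475 / 0.882666 = 8.402

8.402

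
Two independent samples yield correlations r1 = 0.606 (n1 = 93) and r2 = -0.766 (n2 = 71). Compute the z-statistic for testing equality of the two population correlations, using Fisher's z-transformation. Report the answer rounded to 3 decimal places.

10.662

z1 = atanh(0.606) = 0.702575,  z2 = atanh(-0.766) = -1.010576
SE = √(1/(n1−3) + 1/(n2−3)) = √(1/90 + 1/68) = √(0.0111111 + 0.0147059) = √0.0258170 = 0.160677
z = (z1 − z2)/SE = (0.702575 − (-1.010576)) / 0.160677 = 1.713151 / 0.160677 = 10.662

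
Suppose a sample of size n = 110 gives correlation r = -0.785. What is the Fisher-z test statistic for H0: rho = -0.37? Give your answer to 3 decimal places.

Fisher z: atanh(-0.785) = -1.058268, atanh(-0.37) = -0.388423
z = (z_r − z_0)·√(n−3) = (-1.058268 − (-0.388423))·√107 = -0.669845 · 10.344080 = -6.929

-6.929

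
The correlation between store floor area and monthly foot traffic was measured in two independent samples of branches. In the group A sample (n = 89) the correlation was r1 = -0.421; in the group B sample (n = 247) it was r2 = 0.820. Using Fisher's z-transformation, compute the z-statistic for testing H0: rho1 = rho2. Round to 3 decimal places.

Fisher z-transforms: z1 = atanh(-0.421) = -0.448907, z2 = atanh(0.820) = 1.156817; difference d = -1.605724
Var(d) = 1/86 + 1/244 = 0.0116279 + 0.0040984 = 0.0157263
z = d/√Var(d) = -1.605724 / √0.0157263 = -1.605724 / 0.125405 = -12.804

-12.804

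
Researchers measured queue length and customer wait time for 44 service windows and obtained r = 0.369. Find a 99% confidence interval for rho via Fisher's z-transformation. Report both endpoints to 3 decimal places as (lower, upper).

z_r = atanh(0.369) = 0.387265;  SE = 1/√(n−3) = 1/√41 = 0.156174
z-limits: 0.387265 ± 2.576·0.156174 = 0.387265 ± 0.402304 = [-0.015039, 0.789569]
ρ-limits: (tanh -0.015039, tanh 0.789569) = (-0.015, 0.658)

(-0.015, 0.658)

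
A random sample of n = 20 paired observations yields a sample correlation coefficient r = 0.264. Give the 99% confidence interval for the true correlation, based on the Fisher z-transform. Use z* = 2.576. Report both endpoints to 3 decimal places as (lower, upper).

z_r = atanh(0.264) = 0.270403;  SE = 1/√(n−3) = 1/√17 = 0.242536
z-limits: 0.270403 ± 2.576·0.242536 = 0.270403 ± 0.624773 = [-0.354370, 0.895176]
ρ-limits: (tanh -0.354370, tanh 0.895176) = (-0.340, 0.714)

(-0.340, 0.714)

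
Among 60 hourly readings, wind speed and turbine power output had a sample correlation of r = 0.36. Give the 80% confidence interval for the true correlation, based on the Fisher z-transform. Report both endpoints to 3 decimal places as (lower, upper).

Fisher z: z_r = atanh(r) = ½·ln((1+0.36)/(1−0.36)) = 0.376886
SE(z) = 1/√(n−3) = 1/√57 = 0.132453
80% ⇒ z* = 1.282; margin = 1.282·0.132453 = 0.169805
CI on z-scale: (0.207081, 0.546691)
Back-transform: tanh(0.207081) = 0.204171, tanh(0.546691) = 0.498036

(0.204, 0.498)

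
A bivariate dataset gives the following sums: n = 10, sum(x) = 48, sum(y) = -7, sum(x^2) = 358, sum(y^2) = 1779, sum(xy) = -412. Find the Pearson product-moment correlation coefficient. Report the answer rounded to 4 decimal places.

-0.7953

Numerator: nΣxy − (Σx)(Σy) = 10·(-412) − (48)(-7) = -3784
Denominator: √[(nΣx²−(Σx)²)(nΣy²−(Σy)²)]
  nΣx²−(Σx)² = 10·358 − 2304 = 1276;  nΣy²−(Σy)² = 10·1779 − 49 = 17741
  √(1276·17741) = √22637516 = 4757.8899
r = -3784 / 4757.8899 = -0.7953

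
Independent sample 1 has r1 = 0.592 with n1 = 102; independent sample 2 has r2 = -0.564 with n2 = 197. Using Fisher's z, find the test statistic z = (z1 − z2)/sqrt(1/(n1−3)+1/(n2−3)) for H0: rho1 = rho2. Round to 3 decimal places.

10.682

z1 = atanh(0.592) = 0.680740,  z2 = atanh(-0.564) = -0.638680
SE = √(1/(n1−3) + 1/(n2−3)) = √(1/99 + 1/194) = √(0.0101010 + 0.0051546) = √0.0152556 = 0.123514
z = (z1 − z2)/SE = (0.680740 − (-0.638680)) / 0.123514 = 1.319420 / 0.123514 = 10.682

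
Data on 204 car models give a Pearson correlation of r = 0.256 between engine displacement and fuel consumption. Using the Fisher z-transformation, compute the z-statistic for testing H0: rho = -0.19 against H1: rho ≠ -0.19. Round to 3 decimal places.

z_r = atanh(0.256) = 0.261823,  z_0 = atanh(-0.19) = -0.192337
SE = 1/√(n−3) = 1/√201 = 0.070535
z = (z_r − z_0)/SE = (0.261823 − (-0.192337)) / 0.070535 = 0.454160 / 0.070535 = 6.439

6.439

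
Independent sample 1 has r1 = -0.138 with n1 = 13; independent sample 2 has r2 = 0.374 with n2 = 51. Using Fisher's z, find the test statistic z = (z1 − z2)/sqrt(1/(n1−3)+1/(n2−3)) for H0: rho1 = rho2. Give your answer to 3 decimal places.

z1 = atanh(-0.138) = -0.138886,  z2 = atanh(0.374) = 0.393066
SE = √(1/(n1−3) + 1/(n2−3)) = √(1/10 + 1/48) = √(0.1000000 + 0.0208333) = √0.1208333 = 0.347611
z = (z1 − z2)/SE = (-0.138886 − 0.393066) / 0.347611 = -0.531952 / 0.347611 = -1.530

-1.530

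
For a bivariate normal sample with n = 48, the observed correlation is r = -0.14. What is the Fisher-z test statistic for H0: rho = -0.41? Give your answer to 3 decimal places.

Fisher z: atanh(-0.14) = -0.140926, atanh(-0.41) = -0.435611
z = (z_r − z_0)·√(n−3) = (-0.140926 − (-0.435611))·√45 = 0.294685 · 6.708204 = 1.977

1.977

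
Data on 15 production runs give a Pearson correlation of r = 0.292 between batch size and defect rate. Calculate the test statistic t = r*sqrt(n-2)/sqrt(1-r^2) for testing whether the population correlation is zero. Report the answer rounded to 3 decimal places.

1.101

1 − r² = 1 − 0.085264 = 0.914736;  √(1−r²) = 0.956418
√(n−2) = √13 = 3.605551
t = r·√(n−2)/√(1−r²) = 0.292 · 3.605551 / 0.956418 = 1.101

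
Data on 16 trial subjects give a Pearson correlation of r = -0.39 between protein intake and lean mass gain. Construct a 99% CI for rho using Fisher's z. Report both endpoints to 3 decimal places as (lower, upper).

(-0.810, 0.294)

z_r = atanh(-0.39) = -0.411800;  SE = 1/√(n−3) = 1/√13 = 0.277350
z-limits: -0.411800 ± 2.576·0.277350 = -0.411800 ± 0.714454 = [-1.126254, 0.302654]
ρ-limits: (tanh -1.126254, tanh 0.302654) = (-0.810, 0.294)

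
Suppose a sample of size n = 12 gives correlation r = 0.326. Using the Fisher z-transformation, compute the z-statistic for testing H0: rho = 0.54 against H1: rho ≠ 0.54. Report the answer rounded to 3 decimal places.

-0.797

z_r = atanh(0.326) = 0.338346,  z_0 = atanh(0.54) = 0.604156
SE = 1/√(n−3) = 1/√9 = 0.333333
z = (z_r − z_0)/SE = (0.338346 − 0.604156) / 0.333333 = -0.265810 / 0.333333 = -0.797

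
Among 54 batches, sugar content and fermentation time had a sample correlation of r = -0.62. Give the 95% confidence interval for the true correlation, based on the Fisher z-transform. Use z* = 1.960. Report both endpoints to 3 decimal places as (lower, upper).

Fisher z: z_r = atanh(r) = ½·ln((1+(-0.62))/(1−(-0.62))) = -0.725005
SE(z) = 1/√(n−3) = 1/√51 = 0.140028
95% ⇒ z* = 1.960; margin = 1.960·0.140028 = 0.274455
CI on z-scale: (-0.999460, -0.450550)
Back-transform: tanh(-0.999460) = -0.761367, tanh(-0.450550) = -0.422351

(-0.761, -0.422)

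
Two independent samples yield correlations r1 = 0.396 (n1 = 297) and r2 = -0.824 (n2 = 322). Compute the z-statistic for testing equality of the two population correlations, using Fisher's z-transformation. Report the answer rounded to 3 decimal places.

z1 = atanh(0.396) = 0.418896,  z2 = atanh(-0.824) = -1.169152
SE = √(1/(n1−3) + 1/(n2−3)) = √(1/294 + 1/319) = √(0.0034014 + 0.0031348) = √0.0065362 = 0.080847
z = (z1 − z2)/SE = (0.418896 − (-1.169152)) / 0.080847 = 1.588048 / 0.080847 = 19.643

19.643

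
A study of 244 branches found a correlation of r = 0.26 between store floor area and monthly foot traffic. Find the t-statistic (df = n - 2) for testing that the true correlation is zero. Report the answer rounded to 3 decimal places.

t = r·√(n−2) / √(1−r²) with r = 0.26, n = 244
  = 0.26·√242 / √(1 − 0.0676)
  = 0.26·15.556349 / 0.965609
  = 4.044651 / 0.965609 = 4.189

4.189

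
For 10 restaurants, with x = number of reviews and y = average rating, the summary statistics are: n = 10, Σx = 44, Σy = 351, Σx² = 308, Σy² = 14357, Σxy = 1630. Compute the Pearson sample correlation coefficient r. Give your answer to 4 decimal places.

Numerator: nΣxy − (Σx)(Σy) = 10·1630 − (44)(351) = 856
Denominator: √[(nΣx²−(Σx)²)(nΣy²−(Σy)²)]
  nΣx²−(Σx)² = 10·308 − 1936 = 1144;  nΣy²−(Σy)² = 10·14357 − 123201 = 20369
  √(1144·20369) = √23302136 = 4827.2286
r = 856 / 4827.2286 = 0.1773

0.1773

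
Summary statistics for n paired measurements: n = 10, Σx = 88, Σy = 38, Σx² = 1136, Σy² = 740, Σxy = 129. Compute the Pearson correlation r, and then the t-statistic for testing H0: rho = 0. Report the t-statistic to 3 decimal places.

Numerator: nΣxy − (Σx)(Σy) = 10·129 − (88)(38) = -2054
Denominator: √[(nΣx²−(Σx)²)(nΣy²−(Σy)²)]
  nΣx²−(Σx)² = 10·1136 − 7744 = 3616;  nΣy²−(Σy)² = 10·740 − 1444 = 5956
  √(3616·5956) = √21536896 = 4640.7861
r = -2054 / 4640.7861 = -0.4426
t = r·√(n−2)/√(1−r²) = -0.4426·√8 / √(1−0.195895) = -1.251862 / 0.896719 = -1.396

-1.396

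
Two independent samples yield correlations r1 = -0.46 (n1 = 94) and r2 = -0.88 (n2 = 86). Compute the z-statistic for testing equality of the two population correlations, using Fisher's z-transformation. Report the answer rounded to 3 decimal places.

5.788

z1 = atanh(-0.46) = -0.497311,  z2 = atanh(-0.88) = -1.375768
SE = √(1/(n1−3) + 1/(n2−3)) = √(1/91 + 1/83) = √(0.0109890 + 0.0120482) = √0.0230372 = 0.151780
z = (z1 − z2)/SE = (-0.497311 − (-1.375768)) / 0.151780 = 0.878457 / 0.151780 = 5.788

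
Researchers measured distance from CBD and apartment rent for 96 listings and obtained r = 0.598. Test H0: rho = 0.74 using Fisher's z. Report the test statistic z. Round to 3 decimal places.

-2.512

z_r = atanh(0.598) = 0.690028,  z_0 = atanh(0.74) = 0.950479
SE = 1/√(n−3) = 1/√93 = 0.103695
z = (z_r − z_0)/SE = (0.690028 − 0.950479) / 0.103695 = -0.260451 / 0.103695 = -2.512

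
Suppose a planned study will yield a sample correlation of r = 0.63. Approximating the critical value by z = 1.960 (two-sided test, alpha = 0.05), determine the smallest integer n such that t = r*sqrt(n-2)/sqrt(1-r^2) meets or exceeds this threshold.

8

r√(n−2)/√(1−r²) ≥ 1.960  ⇔  n−2 ≥ (1.960)²·(1−r²)/r²
(1−r²)/r² = (1−0.3969)/0.3969 = 1.5195
n ≥ 2 + 3.8416·1.5195 = 2 + 5.8373 = 7.8373
⌈7.8373⌉ = 8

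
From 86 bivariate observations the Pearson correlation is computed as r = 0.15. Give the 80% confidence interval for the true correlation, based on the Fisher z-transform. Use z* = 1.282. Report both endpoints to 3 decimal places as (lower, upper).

z_r = atanh(0.15) = 0.151140;  SE = 1/√(n−3) = 1/√83 = 0.109764
z-limits: 0.151140 ± 1.282·0.109764 = 0.151140 ± 0.140717 = [0.010423, 0.291857]
ρ-limits: (tanh 0.010423, tanh 0.291857) = (0.010, 0.284)

(0.010, 0.284)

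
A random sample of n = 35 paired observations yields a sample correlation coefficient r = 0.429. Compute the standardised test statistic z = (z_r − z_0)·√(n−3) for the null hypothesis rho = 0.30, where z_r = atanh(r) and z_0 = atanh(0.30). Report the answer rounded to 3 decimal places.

0.844

Fisher z: atanh(0.429) = 0.458670, atanh(0.30) = 0.309520
z = (z_r − z_0)·√(n−3) = (0.458670 − 0.309520)·√32 = 0.149150 · 5.656854 = 0.844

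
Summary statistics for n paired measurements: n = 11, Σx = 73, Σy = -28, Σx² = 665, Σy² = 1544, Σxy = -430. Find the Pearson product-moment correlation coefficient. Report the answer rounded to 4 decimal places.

S_xy = nΣxy − ΣxΣy = 11·(-430) − 73·(-28) = -4730 − (-2044) = -2686
S_xx = nΣx² − (Σx)² = 11·665 − 73² = 7315 − 5329 = 1986
S_yy = nΣy² − (Σy)² = 11·1544 − (-28)² = 16984 − 784 = 16200
r = S_xy / √(S_xx·S_yy) = -2686 / √(1986·16200) = -2686 / √32173200 = -2686 / 5672.1425 = -0.4735

-0.4735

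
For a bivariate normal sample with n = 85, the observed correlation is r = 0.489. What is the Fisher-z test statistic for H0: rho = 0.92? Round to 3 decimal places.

-9.547

z_r = atanh(0.489) = 0.534745,  z_0 = atanh(0.92) = 1.589027
SE = 1/√(n−3) = 1/√82 = 0.110432
z = (z_r − z_0)/SE = (0.534745 − 1.589027) / 0.110432 = -1.054282 / 0.110432 = -9.547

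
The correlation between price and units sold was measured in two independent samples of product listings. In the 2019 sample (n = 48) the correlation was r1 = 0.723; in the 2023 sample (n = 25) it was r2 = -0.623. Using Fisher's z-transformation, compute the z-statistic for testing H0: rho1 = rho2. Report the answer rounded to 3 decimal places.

Fisher z-transforms: z1 = atanh(0.723) = 0.913902, z2 = atanh(-0.623) = -0.729893; difference d = 1.643795
Var(d) = 1/45 + 1/22 = 0.0222222 + 0.0454545 = 0.0676767
z = d/√Var(d) = 1.643795 / √0.0676767 = 1.643795 / 0.260147 = 6.319

6.319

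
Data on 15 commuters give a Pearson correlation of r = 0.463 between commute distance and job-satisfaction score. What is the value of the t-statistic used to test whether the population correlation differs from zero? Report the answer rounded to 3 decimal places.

t = r·√(n−2) / √(1−r²) with r = 0.463, n = 15
  = 0.463·√13 / √(1 − 0.214369)
  = 0.463·3.605551 / 0.886358
  = 1.669370 / 0.886358 = 1.883

1.883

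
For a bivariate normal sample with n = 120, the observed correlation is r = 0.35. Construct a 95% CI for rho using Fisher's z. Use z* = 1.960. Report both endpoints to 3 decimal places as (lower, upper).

(0.182, 0.498)

Fisher z: z_r = atanh(r) = ½·ln((1+0.35)/(1−0.35)) = 0.365444
SE(z) = 1/√(n−3) = 1/√117 = 0.092450
95% ⇒ z* = 1.960; margin = 1.960·0.092450 = 0.181202
CI on z-scale: (0.184242, 0.546646)
Back-transform: tanh(0.184242) = 0.182185, tanh(0.546646) = 0.498002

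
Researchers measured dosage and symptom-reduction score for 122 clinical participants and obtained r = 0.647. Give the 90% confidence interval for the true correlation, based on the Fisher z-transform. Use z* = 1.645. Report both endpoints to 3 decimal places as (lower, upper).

z_r = atanh(0.647) = 0.770121;  SE = 1/√(n−3) = 1/√119 = 0.091670
z-limits: 0.770121 ± 1.645·0.091670 = 0.770121 ± 0.150797 = [0.619324, 0.920918]
ρ-limits: (tanh 0.619324, tanh 0.920918) = (0.551, 0.726)

(0.551, 0.726)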